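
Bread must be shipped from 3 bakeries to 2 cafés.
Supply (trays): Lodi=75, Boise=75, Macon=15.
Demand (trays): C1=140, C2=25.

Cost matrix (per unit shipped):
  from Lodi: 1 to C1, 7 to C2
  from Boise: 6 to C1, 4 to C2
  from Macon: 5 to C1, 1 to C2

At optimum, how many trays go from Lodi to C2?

Optimal shipments:
  Lodi–C1: 75 × 1 = 75
  Boise–C1: 65 × 6 = 390
  Boise–C2: 10 × 4 = 40
  Macon–C2: 15 × 1 = 15
Total cost = 520.
The route Lodi→C2 is not used.

0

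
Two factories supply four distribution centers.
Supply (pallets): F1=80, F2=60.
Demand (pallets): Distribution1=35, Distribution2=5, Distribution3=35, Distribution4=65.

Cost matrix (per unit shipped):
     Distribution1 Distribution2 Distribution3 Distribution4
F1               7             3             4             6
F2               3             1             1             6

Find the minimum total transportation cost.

One minimum-cost allocation:
  F1–Distribution2: 5 × 3 = 15
  F1–Distribution3: 10 × 4 = 40
  F1–Distribution4: 65 × 6 = 390
  F2–Distribution1: 35 × 3 = 105
  F2–Distribution3: 25 × 1 = 25
Total = 15 + 40 + 390 + 105 + 25 = 575.

575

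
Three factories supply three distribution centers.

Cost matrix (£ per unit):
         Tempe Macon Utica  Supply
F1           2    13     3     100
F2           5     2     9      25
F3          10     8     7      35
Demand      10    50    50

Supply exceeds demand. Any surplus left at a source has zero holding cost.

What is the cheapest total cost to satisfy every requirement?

An optimal shipping plan:
  F1–Tempe: 10 × £2 = £20
  F1–Utica: 50 × £3 = £150
  F2–Macon: 25 × £2 = £50
  F3–Macon: 25 × £8 = £200
Total = 20 + 150 + 50 + 200 = £420.
(Supply check: F1 ships 60; F2 ships 25; F3 ships 25.)

420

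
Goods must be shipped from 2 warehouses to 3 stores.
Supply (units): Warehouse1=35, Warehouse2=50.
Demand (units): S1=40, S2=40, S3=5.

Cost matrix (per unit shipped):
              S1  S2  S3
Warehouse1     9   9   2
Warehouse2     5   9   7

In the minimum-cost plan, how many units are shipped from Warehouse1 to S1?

Solving gives:
  Warehouse1 to S2: 30 × 9 = 270
  Warehouse1 to S3: 5 × 2 = 10
  Warehouse2 to S1: 40 × 5 = 200
  Warehouse2 to S2: 10 × 9 = 90
Total cost = 570.
The route Warehouse1→S1 is not used.

0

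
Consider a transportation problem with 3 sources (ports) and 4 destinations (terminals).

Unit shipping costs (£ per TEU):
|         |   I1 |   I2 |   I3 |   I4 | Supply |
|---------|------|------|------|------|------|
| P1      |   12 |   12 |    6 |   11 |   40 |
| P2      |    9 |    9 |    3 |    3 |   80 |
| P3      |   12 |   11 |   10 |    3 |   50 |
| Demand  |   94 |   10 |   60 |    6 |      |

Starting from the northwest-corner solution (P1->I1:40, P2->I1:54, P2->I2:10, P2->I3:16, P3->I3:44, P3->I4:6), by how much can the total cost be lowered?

Current plan cost = 40·12 + 54·9 + 10·9 + 16·3 + 44·10 + 6·3 = £1562.
Optimal plan:
  P1->I3: 40 × £6 = £240
  P2->I1: 60 × £9 = £540
  P2->I3: 20 × £3 = £60
  P3->I1: 34 × £12 = £408
  P3->I2: 10 × £11 = £110
  P3->I4: 6 × £3 = £18
Optimal cost = £1376.
Saving = 1562 − 1376 = £186.

186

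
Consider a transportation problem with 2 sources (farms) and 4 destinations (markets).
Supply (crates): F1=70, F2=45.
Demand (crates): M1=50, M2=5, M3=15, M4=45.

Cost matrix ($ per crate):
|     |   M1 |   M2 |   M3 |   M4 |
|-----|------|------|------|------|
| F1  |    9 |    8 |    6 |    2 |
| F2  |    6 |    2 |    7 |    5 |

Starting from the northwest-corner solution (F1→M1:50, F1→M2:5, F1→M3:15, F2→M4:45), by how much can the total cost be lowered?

Current plan cost = 50·9 + 5·8 + 15·6 + 45·5 = $805.
Optimal plan:
  F1→M1: 10 × $9 = $90
  F1→M3: 15 × $6 = $90
  F1→M4: 45 × $2 = $90
  F2→M1: 40 × $6 = $240
  F2→M2: 5 × $2 = $10
Optimal cost = $520.
Saving = 805 − 520 = $285.

285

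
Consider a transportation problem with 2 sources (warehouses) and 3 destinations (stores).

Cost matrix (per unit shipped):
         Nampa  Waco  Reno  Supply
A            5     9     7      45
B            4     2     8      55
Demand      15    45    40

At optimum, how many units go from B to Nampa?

10

Solving gives:
  A->Nampa: 5 × 5 = 25
  A->Reno: 40 × 7 = 280
  B->Nampa: 10 × 4 = 40
  B->Waco: 45 × 2 = 90
Total cost = 435.
So B→Nampa carries 10 units.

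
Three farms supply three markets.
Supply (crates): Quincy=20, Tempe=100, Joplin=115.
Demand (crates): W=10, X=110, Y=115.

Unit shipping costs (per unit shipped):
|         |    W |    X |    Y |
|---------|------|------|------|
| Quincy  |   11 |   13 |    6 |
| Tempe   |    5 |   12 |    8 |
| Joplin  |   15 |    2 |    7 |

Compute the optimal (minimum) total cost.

Optimal allocation:
  Quincy→Y: 20 × 6 = 120
  Tempe→W: 10 × 5 = 50
  Tempe→Y: 90 × 8 = 720
  Joplin→X: 110 × 2 = 220
  Joplin→Y: 5 × 7 = 35
Total = 120 + 50 + 720 + 220 + 35 = 1145.
(Supply check: Quincy ships 20; Tempe ships 100; Joplin ships 115.)

1145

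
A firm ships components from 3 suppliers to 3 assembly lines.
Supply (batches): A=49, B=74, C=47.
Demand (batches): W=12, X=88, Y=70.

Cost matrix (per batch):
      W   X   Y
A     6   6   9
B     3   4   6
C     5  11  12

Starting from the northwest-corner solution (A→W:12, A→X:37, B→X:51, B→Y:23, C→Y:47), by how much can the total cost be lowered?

Current plan cost = 12·6 + 37·6 + 51·4 + 23·6 + 47·12 = 1200.
Optimal plan:
  A to X: 49 batches
  B to X: 39 batches
  B to Y: 35 batches
  C to W: 12 batches
  C to Y: 35 batches
Optimal cost = 1140.
Saving = 1200 − 1140 = 60.

60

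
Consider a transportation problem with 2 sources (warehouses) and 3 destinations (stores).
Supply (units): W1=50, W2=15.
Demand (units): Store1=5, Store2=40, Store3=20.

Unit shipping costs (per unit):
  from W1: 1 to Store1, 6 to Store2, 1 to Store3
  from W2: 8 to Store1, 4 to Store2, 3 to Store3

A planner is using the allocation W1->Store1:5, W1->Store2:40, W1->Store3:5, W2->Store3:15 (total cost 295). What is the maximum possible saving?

Current plan cost = 5·1 + 40·6 + 5·1 + 15·3 = 295.
Optimal plan:
  W1–Store1: 5 × 1 = 5
  W1–Store2: 25 × 6 = 150
  W1–Store3: 20 × 1 = 20
  W2–Store2: 15 × 4 = 60
Optimal cost = 235.
Saving = 295 − 235 = 60.

60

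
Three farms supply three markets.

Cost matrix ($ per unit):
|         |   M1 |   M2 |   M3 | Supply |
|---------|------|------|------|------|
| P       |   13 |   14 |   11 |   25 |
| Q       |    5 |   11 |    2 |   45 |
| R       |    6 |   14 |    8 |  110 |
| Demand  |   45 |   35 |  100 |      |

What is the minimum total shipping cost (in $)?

1290

One minimum-cost allocation:
  P–M2: 25 × $14 = $350
  Q–M3: 45 × $2 = $90
  R–M1: 45 × $6 = $270
  R–M2: 10 × $14 = $140
  R–M3: 55 × $8 = $440
Total = 350 + 90 + 270 + 140 + 440 = $1290.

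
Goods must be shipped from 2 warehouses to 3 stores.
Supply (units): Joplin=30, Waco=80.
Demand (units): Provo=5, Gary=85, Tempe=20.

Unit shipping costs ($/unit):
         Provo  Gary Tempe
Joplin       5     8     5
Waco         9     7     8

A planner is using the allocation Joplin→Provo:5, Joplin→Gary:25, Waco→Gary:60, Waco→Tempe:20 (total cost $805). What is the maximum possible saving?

Current plan cost = 5·5 + 25·8 + 60·7 + 20·8 = $805.
Optimal plan:
  Joplin→Provo: 5 × $5 = $25
  Joplin→Gary: 5 × $8 = $40
  Joplin→Tempe: 20 × $5 = $100
  Waco→Gary: 80 × $7 = $560
Optimal cost = $725.
Saving = 805 − 725 = $80.

80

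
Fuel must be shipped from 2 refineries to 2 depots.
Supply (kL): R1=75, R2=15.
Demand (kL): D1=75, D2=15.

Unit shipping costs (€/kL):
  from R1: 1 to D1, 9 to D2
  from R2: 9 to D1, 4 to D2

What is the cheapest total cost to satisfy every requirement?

135

An optimal shipping plan:
  R1->D1: 75 kL
  R2->D2: 15 kL
Total cost = €135.
(Supply check: R1 ships 75; R2 ships 15.)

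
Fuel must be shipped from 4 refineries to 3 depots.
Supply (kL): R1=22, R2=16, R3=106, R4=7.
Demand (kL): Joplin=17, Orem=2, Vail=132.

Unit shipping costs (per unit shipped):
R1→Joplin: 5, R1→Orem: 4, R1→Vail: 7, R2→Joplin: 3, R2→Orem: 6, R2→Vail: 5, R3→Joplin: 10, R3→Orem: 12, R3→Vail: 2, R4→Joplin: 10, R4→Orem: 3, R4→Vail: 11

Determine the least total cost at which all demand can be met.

473

One minimum-cost allocation:
  R1 to Joplin: 1 × 5 = 5
  R1 to Vail: 21 × 7 = 147
  R2 to Joplin: 16 × 3 = 48
  R3 to Vail: 106 × 2 = 212
  R4 to Orem: 2 × 3 = 6
  R4 to Vail: 5 × 11 = 55
Total = 5 + 147 + 48 + 212 + 6 + 55 = 473.
(Supply check: R1 ships 22; R2 ships 16; R3 ships 106; R4 ships 7.)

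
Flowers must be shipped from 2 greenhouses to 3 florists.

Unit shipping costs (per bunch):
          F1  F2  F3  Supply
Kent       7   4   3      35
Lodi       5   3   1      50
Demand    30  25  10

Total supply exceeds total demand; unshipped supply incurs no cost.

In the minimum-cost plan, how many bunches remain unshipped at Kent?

Minimum-cost shipments:
  Kent→F2: 15 × 4 = 60
  Lodi→F1: 30 × 5 = 150
  Lodi→F2: 10 × 3 = 30
  Lodi→F3: 10 × 1 = 10
Total cost = 250.
Kent ships 15 of its 35, leaving 20.

20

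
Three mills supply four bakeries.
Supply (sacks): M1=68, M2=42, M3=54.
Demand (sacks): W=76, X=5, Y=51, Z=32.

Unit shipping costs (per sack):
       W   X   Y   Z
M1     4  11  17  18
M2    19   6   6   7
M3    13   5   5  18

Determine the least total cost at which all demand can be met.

One minimum-cost allocation:
  M1→W: 68 sacks
  M2→X: 5 sacks
  M2→Y: 5 sacks
  M2→Z: 32 sacks
  M3→W: 8 sacks
  M3→Y: 46 sacks
Total cost = 890.

890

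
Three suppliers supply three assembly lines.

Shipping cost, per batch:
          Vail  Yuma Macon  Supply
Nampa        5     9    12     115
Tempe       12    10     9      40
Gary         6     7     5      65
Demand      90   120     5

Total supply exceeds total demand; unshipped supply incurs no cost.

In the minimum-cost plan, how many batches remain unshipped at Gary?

An optimal plan:
  Nampa→Vail: 90 batches
  Nampa→Yuma: 25 batches
  Tempe→Yuma: 35 batches
  Gary→Yuma: 60 batches
  Gary→Macon: 5 batches
Total cost = 1470.
Gary ships 65 of its 65, leaving 0.

0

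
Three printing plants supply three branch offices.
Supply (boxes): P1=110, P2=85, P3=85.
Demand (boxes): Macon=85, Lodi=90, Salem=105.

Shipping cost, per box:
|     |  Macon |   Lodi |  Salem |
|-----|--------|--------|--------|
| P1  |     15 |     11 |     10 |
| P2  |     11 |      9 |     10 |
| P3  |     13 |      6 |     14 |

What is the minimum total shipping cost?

One minimum-cost allocation:
  P1 to Lodi: 5 × 11 = 55
  P1 to Salem: 105 × 10 = 1050
  P2 to Macon: 85 × 11 = 935
  P3 to Lodi: 85 × 6 = 510
Total = 55 + 1050 + 935 + 510 = 2550.
(Supply check: P1 ships 110; P2 ships 85; P3 ships 85.)

2550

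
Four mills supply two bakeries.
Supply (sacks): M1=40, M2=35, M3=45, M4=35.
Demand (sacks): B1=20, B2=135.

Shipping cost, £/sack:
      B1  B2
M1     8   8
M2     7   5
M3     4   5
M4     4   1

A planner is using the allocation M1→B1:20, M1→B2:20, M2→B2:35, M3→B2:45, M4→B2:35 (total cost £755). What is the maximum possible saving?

Current plan cost = 20·8 + 20·8 + 35·5 + 45·5 + 35·1 = £755.
Optimal plan:
  M1→B2: 40 sacks
  M2→B2: 35 sacks
  M3→B1: 20 sacks
  M3→B2: 25 sacks
  M4→B2: 35 sacks
Optimal cost = £735.
Saving = 755 − 735 = £20.

20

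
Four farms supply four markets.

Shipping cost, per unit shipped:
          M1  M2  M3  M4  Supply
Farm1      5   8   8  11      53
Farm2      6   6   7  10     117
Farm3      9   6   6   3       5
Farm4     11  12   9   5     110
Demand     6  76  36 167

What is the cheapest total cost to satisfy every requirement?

A cheapest plan:
  Farm1 to M1: 6 × 5 = 30
  Farm1 to M3: 36 × 8 = 288
  Farm1 to M4: 11 × 11 = 121
  Farm2 to M2: 76 × 6 = 456
  Farm2 to M4: 41 × 10 = 410
  Farm3 to M4: 5 × 3 = 15
  Farm4 to M4: 110 × 5 = 550
Total = 30 + 288 + 121 + 456 + 410 + 15 + 550 = 1870.

1870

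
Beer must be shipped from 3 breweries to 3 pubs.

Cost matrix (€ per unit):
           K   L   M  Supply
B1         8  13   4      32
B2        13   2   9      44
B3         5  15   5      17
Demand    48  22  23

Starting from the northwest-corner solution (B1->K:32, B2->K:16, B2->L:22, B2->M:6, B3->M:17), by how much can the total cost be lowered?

Current plan cost = 32·8 + 16·13 + 22·2 + 6·9 + 17·5 = €647.
Optimal plan:
  B1->K: 9 × €8 = €72
  B1->M: 23 × €4 = €92
  B2->K: 22 × €13 = €286
  B2->L: 22 × €2 = €44
  B3->K: 17 × €5 = €85
Optimal cost = €579.
Saving = 647 − 579 = €68.

68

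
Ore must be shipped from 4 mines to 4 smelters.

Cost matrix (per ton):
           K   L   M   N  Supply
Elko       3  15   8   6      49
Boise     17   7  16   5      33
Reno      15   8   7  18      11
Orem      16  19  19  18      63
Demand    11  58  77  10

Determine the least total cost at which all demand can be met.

1822

One minimum-cost allocation:
  Elko->K: 11 tons
  Elko->M: 38 tons
  Boise->L: 23 tons
  Boise->N: 10 tons
  Reno->M: 11 tons
  Orem->L: 35 tons
  Orem->M: 28 tons
Total cost = 1822.
(Supply check: Elko ships 49; Boise ships 33; Reno ships 11; Orem ships 63.)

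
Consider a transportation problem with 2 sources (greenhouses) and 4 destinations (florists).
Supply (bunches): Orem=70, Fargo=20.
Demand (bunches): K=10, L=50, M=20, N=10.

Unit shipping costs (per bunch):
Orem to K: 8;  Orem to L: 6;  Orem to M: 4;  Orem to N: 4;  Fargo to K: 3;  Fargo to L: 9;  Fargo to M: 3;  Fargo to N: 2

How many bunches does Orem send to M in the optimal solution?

Solving gives:
  Orem–L: 50 × 6 = 300
  Orem–M: 20 × 4 = 80
  Fargo–K: 10 × 3 = 30
  Fargo–N: 10 × 2 = 20
Total cost = 430.
So Orem→M carries 20 bunches.

20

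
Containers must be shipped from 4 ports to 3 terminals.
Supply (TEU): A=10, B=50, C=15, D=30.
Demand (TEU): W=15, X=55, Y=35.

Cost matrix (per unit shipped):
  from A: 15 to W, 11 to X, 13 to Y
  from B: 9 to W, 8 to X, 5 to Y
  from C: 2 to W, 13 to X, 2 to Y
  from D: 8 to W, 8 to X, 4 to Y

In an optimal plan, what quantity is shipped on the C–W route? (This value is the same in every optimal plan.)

Solving gives:
  A–X: 10 × 11 = 110
  B–X: 45 × 8 = 360
  B–Y: 5 × 5 = 25
  C–W: 15 × 2 = 30
  D–Y: 30 × 4 = 120
Total cost = 645.
So C→W carries 15 TEU.

15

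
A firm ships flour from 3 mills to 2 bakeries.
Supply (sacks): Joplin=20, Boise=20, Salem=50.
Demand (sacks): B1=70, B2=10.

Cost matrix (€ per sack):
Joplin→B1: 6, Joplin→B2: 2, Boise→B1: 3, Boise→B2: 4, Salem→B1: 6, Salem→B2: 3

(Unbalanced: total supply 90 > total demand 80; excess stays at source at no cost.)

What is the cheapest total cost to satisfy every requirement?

One minimum-cost allocation:
  Joplin–B2: 10 × €2 = €20
  Boise–B1: 20 × €3 = €60
  Salem–B1: 50 × €6 = €300
Total = 20 + 60 + 300 = €380.

380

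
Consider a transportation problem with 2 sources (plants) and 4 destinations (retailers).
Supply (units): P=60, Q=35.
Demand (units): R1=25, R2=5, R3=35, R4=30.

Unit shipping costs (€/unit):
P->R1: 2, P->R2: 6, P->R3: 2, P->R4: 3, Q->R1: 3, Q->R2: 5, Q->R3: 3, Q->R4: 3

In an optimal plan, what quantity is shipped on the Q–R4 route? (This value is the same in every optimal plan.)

Optimal shipments:
  P–R1: 25 × €2 = €50
  P–R3: 35 × €2 = €70
  Q–R2: 5 × €5 = €25
  Q–R4: 30 × €3 = €90
Total cost = €235.
So Q→R4 carries 30 units.

30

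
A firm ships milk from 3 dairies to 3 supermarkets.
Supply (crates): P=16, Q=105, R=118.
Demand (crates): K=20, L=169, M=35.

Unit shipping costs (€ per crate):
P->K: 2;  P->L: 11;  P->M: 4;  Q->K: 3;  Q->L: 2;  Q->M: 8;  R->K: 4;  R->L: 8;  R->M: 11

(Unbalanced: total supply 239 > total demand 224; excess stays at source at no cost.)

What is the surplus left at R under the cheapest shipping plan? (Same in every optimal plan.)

15

An optimal plan:
  P–M: 16 crates
  Q–L: 105 crates
  R–K: 20 crates
  R–L: 64 crates
  R–M: 19 crates
Total cost = €1075.
R ships 103 of its 118, leaving 15.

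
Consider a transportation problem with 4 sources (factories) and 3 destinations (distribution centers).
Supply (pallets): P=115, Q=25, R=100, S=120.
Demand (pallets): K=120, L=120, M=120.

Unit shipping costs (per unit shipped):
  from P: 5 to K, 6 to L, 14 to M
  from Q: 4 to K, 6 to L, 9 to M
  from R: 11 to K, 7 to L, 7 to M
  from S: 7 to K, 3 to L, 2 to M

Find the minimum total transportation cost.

1635

One minimum-cost allocation:
  P to K: 95 pallets
  P to L: 20 pallets
  Q to K: 25 pallets
  R to L: 100 pallets
  S to M: 120 pallets
Total cost = 1635.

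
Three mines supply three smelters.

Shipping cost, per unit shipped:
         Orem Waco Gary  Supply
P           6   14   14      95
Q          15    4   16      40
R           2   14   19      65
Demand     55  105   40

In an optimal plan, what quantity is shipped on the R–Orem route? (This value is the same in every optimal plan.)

Optimal shipments:
  P to Waco: 55 × 14 = 770
  P to Gary: 40 × 14 = 560
  Q to Waco: 40 × 4 = 160
  R to Orem: 55 × 2 = 110
  R to Waco: 10 × 14 = 140
Total cost = 1740.
So R→Orem carries 55 tons.

55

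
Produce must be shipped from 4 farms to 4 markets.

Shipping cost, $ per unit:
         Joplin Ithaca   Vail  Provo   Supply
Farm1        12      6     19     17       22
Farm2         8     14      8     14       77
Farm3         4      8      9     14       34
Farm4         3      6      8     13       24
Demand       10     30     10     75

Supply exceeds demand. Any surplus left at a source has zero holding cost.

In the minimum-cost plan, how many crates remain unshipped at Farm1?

An optimal plan:
  Farm1→Ithaca: 22 × $6 = $132
  Farm2→Vail: 10 × $8 = $80
  Farm2→Provo: 67 × $14 = $938
  Farm3→Provo: 2 × $14 = $28
  Farm4→Joplin: 10 × $3 = $30
  Farm4→Ithaca: 8 × $6 = $48
  Farm4→Provo: 6 × $13 = $78
Total cost = $1334.
Farm1 ships 22 of its 22, leaving 0.

0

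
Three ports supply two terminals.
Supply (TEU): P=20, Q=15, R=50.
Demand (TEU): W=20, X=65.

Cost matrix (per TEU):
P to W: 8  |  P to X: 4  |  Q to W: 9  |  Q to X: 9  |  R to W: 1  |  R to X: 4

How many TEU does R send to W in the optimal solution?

The minimum-cost plan:
  P to X: 20 × 4 = 80
  Q to X: 15 × 9 = 135
  R to W: 20 × 1 = 20
  R to X: 30 × 4 = 120
Total cost = 355.
So R→W carries 20 TEU.

20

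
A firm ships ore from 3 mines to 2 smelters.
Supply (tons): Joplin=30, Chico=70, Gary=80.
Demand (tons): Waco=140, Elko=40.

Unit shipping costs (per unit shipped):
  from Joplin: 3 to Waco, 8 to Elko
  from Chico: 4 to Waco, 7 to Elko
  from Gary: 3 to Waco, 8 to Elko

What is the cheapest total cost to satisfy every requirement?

730

An optimal shipping plan:
  Joplin–Waco: 30 × 3 = 90
  Chico–Waco: 30 × 4 = 120
  Chico–Elko: 40 × 7 = 280
  Gary–Waco: 80 × 3 = 240
Total = 90 + 120 + 280 + 240 = 730.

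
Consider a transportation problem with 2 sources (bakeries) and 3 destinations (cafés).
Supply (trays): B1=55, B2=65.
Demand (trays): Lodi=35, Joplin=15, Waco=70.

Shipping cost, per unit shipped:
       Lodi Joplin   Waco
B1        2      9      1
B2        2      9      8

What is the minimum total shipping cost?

One minimum-cost allocation:
  B1->Waco: 55 trays
  B2->Lodi: 35 trays
  B2->Joplin: 15 trays
  B2->Waco: 15 trays
Total cost = 380.

380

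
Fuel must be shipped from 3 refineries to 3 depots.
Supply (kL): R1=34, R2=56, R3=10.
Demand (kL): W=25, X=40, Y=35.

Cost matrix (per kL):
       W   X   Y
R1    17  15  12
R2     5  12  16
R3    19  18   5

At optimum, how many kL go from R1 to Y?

The minimum-cost plan:
  R1 to X: 9 kL
  R1 to Y: 25 kL
  R2 to W: 25 kL
  R2 to X: 31 kL
  R3 to Y: 10 kL
Total cost = 982.
So R1→Y carries 25 kL.

25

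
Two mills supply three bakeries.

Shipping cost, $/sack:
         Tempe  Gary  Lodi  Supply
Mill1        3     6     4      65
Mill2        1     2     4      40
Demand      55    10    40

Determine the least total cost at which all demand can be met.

A cheapest plan:
  Mill1–Tempe: 25 × $3 = $75
  Mill1–Lodi: 40 × $4 = $160
  Mill2–Tempe: 30 × $1 = $30
  Mill2–Gary: 10 × $2 = $20
Total = 75 + 160 + 30 + 20 = $285.
(Supply check: Mill1 ships 65; Mill2 ships 40.)

285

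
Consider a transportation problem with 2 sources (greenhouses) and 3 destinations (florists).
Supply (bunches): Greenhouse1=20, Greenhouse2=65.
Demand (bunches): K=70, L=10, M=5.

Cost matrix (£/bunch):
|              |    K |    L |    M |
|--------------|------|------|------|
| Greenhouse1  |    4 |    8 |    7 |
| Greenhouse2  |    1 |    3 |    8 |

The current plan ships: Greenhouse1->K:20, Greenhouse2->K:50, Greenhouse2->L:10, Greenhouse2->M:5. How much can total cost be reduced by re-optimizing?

Current plan cost = 20·4 + 50·1 + 10·3 + 5·8 = £200.
Optimal plan:
  Greenhouse1->K: 15 × £4 = £60
  Greenhouse1->M: 5 × £7 = £35
  Greenhouse2->K: 55 × £1 = £55
  Greenhouse2->L: 10 × £3 = £30
Optimal cost = £180.
Saving = 200 − 180 = £20.

20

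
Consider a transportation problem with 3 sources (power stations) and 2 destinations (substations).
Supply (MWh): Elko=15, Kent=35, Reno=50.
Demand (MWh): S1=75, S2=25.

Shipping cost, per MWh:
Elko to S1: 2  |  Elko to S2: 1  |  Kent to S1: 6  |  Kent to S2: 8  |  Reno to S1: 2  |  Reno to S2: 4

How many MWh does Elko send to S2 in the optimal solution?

15

Solving gives:
  Elko–S2: 15 × 1 = 15
  Kent–S1: 25 × 6 = 150
  Kent–S2: 10 × 8 = 80
  Reno–S1: 50 × 2 = 100
Total cost = 345.
So Elko→S2 carries 15 MWh.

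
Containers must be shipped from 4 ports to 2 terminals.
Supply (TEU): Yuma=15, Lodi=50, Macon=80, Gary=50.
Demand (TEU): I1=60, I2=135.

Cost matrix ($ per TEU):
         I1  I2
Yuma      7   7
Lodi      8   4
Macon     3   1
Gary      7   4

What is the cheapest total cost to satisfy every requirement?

675

Optimal allocation:
  Yuma→I1: 15 × $7 = $105
  Lodi→I2: 50 × $4 = $200
  Macon→I1: 45 × $3 = $135
  Macon→I2: 35 × $1 = $35
  Gary→I2: 50 × $4 = $200
Total = 105 + 200 + 135 + 35 + 200 = $675.
(Supply check: Yuma ships 15; Lodi ships 50; Macon ships 80; Gary ships 50.)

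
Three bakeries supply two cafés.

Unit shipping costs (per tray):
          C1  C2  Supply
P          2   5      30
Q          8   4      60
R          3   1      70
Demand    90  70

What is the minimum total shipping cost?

490

An optimal shipping plan:
  P–C1: 30 × 2 = 60
  Q–C2: 60 × 4 = 240
  R–C1: 60 × 3 = 180
  R–C2: 10 × 1 = 10
Total = 60 + 240 + 180 + 10 = 490.
(Supply check: P ships 30; Q ships 60; R ships 70.)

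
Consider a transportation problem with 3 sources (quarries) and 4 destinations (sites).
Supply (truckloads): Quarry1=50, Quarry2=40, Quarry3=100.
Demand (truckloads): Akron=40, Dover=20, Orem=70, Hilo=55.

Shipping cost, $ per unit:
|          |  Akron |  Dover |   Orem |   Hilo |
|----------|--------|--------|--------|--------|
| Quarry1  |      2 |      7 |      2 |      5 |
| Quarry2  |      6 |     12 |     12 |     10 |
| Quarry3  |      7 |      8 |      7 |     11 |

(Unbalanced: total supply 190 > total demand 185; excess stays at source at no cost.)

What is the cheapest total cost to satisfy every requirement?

1195

A cheapest plan:
  Quarry1->Hilo: 50 × $5 = $250
  Quarry2->Akron: 40 × $6 = $240
  Quarry3->Dover: 20 × $8 = $160
  Quarry3->Orem: 70 × $7 = $490
  Quarry3->Hilo: 5 × $11 = $55
Total = 250 + 240 + 160 + 490 + 55 = $1195.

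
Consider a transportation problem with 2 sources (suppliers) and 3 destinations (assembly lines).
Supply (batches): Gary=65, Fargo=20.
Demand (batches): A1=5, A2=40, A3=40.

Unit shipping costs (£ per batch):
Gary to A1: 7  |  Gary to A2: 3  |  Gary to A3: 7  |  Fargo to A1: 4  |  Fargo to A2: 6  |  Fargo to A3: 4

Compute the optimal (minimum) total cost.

375

An optimal shipping plan:
  Gary→A1: 5 × £7 = £35
  Gary→A2: 40 × £3 = £120
  Gary→A3: 20 × £7 = £140
  Fargo→A3: 20 × £4 = £80
Total = 35 + 120 + 140 + 80 = £375.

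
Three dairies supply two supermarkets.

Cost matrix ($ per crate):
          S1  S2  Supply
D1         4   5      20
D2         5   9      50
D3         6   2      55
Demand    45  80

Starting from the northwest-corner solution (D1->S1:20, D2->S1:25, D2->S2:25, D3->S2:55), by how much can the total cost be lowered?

Current plan cost = 20·4 + 25·5 + 25·9 + 55·2 = $540.
Optimal plan:
  D1–S2: 20 × $5 = $100
  D2–S1: 45 × $5 = $225
  D2–S2: 5 × $9 = $45
  D3–S2: 55 × $2 = $110
Optimal cost = $480.
Saving = 540 − 480 = $60.

60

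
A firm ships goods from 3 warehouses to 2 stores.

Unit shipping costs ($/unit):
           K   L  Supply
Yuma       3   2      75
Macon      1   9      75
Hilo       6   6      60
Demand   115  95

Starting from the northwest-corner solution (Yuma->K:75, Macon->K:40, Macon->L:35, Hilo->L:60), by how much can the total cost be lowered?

Current plan cost = 75·3 + 40·1 + 35·9 + 60·6 = $940.
Optimal plan:
  Yuma→L: 75 × $2 = $150
  Macon→K: 75 × $1 = $75
  Hilo→K: 40 × $6 = $240
  Hilo→L: 20 × $6 = $120
Optimal cost = $585.
Saving = 940 − 585 = $355.

355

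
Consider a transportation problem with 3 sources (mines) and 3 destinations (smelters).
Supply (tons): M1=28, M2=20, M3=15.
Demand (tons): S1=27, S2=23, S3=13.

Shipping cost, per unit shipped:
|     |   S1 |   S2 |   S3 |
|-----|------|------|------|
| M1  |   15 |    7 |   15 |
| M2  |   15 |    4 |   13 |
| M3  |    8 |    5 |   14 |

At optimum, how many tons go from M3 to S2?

The minimum-cost plan:
  M1–S1: 12 × 15 = 180
  M1–S2: 3 × 7 = 21
  M1–S3: 13 × 15 = 195
  M2–S2: 20 × 4 = 80
  M3–S1: 15 × 8 = 120
Total cost = 596.
The route M3→S2 is not used.

0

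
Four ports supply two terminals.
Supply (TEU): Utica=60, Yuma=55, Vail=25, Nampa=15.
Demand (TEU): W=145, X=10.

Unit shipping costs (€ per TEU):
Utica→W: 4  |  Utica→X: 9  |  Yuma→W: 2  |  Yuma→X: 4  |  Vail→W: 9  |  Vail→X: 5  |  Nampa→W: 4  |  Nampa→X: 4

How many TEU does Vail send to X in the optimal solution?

10

Solving gives:
  Utica→W: 60 × €4 = €240
  Yuma→W: 55 × €2 = €110
  Vail→W: 15 × €9 = €135
  Vail→X: 10 × €5 = €50
  Nampa→W: 15 × €4 = €60
Total cost = €595.
So Vail→X carries 10 TEU.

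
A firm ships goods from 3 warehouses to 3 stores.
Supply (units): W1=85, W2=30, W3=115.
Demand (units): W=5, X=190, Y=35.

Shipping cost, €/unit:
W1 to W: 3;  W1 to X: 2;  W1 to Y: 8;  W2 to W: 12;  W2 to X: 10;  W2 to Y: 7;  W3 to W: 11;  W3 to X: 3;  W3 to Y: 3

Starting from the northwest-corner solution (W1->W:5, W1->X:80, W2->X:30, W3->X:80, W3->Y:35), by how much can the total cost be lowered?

Current plan cost = 5·3 + 80·2 + 30·10 + 80·3 + 35·3 = €820.
Optimal plan:
  W1 to W: 5 × €3 = €15
  W1 to X: 80 × €2 = €160
  W2 to Y: 30 × €7 = €210
  W3 to X: 110 × €3 = €330
  W3 to Y: 5 × €3 = €15
Optimal cost = €730.
Saving = 820 − 730 = €90.

90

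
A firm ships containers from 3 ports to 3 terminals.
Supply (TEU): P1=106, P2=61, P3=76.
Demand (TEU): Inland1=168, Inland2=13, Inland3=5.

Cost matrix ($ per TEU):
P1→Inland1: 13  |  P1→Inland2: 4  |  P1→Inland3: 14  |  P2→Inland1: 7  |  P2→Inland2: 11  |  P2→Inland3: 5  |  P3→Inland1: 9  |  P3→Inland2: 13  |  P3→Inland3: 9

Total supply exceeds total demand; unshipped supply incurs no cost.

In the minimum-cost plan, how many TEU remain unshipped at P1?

57

Minimum-cost shipments:
  P1->Inland1: 36 × $13 = $468
  P1->Inland2: 13 × $4 = $52
  P2->Inland1: 56 × $7 = $392
  P2->Inland3: 5 × $5 = $25
  P3->Inland1: 76 × $9 = $684
Total cost = $1621.
P1 ships 49 of its 106, leaving 57.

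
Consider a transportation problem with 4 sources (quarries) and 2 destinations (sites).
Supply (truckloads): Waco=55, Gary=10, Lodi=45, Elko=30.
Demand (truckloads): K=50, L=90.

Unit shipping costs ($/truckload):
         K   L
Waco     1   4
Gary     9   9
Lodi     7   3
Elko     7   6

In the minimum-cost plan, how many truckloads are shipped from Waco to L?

5

Solving gives:
  Waco–K: 50 × $1 = $50
  Waco–L: 5 × $4 = $20
  Gary–L: 10 × $9 = $90
  Lodi–L: 45 × $3 = $135
  Elko–L: 30 × $6 = $180
Total cost = $475.
So Waco→L carries 5 truckloads.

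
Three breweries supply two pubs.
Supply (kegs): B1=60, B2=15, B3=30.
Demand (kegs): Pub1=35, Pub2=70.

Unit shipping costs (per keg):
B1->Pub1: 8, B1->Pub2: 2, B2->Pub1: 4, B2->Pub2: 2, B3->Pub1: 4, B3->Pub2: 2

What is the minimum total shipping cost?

280

One minimum-cost allocation:
  B1–Pub2: 60 × 2 = 120
  B2–Pub1: 15 × 4 = 60
  B3–Pub1: 20 × 4 = 80
  B3–Pub2: 10 × 2 = 20
Total = 120 + 60 + 80 + 20 = 280.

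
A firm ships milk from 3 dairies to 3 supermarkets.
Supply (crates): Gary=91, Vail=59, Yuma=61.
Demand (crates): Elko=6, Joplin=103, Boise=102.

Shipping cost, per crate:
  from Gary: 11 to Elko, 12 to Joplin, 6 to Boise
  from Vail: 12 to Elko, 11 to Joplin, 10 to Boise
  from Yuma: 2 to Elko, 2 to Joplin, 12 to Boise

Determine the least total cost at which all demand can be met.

1306

A cheapest plan:
  Gary->Boise: 91 crates
  Vail->Joplin: 48 crates
  Vail->Boise: 11 crates
  Yuma->Elko: 6 crates
  Yuma->Joplin: 55 crates
Total cost = 1306.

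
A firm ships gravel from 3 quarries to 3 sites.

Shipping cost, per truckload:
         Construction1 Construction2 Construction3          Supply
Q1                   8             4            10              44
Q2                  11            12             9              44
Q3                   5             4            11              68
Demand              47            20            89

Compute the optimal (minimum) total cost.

Optimal allocation:
  Q1–Construction3: 44 truckloads
  Q2–Construction3: 44 truckloads
  Q3–Construction1: 47 truckloads
  Q3–Construction2: 20 truckloads
  Q3–Construction3: 1 truckloads
Total cost = 1162.

1162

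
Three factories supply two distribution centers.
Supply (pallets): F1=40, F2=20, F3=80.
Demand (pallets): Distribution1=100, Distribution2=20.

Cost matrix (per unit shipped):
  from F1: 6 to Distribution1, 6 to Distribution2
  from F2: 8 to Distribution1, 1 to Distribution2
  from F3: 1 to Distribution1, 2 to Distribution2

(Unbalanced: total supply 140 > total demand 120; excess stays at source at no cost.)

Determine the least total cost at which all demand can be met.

A cheapest plan:
  F1–Distribution1: 20 pallets
  F2–Distribution2: 20 pallets
  F3–Distribution1: 80 pallets
Total cost = 220.
(Supply check: F1 ships 20; F2 ships 20; F3 ships 80.)

220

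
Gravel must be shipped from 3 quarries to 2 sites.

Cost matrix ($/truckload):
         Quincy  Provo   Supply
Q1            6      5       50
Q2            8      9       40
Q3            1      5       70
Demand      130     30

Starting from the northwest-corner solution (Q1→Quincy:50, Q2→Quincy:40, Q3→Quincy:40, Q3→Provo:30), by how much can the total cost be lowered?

Current plan cost = 50·6 + 40·8 + 40·1 + 30·5 = $810.
Optimal plan:
  Q1–Quincy: 20 × $6 = $120
  Q1–Provo: 30 × $5 = $150
  Q2–Quincy: 40 × $8 = $320
  Q3–Quincy: 70 × $1 = $70
Optimal cost = $660.
Saving = 810 − 660 = $150.

150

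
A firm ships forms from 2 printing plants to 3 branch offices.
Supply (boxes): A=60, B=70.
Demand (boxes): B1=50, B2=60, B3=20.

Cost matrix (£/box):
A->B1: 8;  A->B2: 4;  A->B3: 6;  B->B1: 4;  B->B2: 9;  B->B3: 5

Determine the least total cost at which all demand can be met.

One minimum-cost allocation:
  A->B2: 60 × £4 = £240
  B->B1: 50 × £4 = £200
  B->B3: 20 × £5 = £100
Total = 240 + 200 + 100 = £540.

540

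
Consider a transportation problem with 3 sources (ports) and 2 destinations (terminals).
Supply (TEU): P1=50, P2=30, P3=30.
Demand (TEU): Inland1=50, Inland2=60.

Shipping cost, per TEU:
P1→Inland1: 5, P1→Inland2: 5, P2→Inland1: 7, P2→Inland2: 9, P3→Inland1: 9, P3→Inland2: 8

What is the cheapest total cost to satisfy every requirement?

700

A cheapest plan:
  P1→Inland1: 20 × 5 = 100
  P1→Inland2: 30 × 5 = 150
  P2→Inland1: 30 × 7 = 210
  P3→Inland2: 30 × 8 = 240
Total = 100 + 150 + 210 + 240 = 700.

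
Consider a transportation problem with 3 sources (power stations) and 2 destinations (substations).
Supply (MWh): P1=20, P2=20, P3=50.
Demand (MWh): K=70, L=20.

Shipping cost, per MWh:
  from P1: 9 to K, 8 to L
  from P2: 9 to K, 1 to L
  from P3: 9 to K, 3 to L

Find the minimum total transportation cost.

A cheapest plan:
  P1–K: 20 × 9 = 180
  P2–L: 20 × 1 = 20
  P3–K: 50 × 9 = 450
Total = 180 + 20 + 450 = 650.
(Supply check: P1 ships 20; P2 ships 20; P3 ships 50.)

650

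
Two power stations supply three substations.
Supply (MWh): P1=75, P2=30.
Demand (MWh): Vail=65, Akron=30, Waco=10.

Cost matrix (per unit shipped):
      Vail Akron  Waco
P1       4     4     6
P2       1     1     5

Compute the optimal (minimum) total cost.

One minimum-cost allocation:
  P1–Vail: 35 MWh
  P1–Akron: 30 MWh
  P1–Waco: 10 MWh
  P2–Vail: 30 MWh
Total cost = 350.

350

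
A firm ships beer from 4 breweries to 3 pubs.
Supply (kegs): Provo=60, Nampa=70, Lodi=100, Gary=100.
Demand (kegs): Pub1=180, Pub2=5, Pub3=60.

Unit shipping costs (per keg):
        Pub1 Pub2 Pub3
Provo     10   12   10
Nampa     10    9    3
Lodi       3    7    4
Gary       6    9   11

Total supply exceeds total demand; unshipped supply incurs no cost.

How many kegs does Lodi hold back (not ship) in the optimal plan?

0

Minimum-cost shipments:
  Nampa to Pub3: 60 × 3 = 180
  Lodi to Pub1: 100 × 3 = 300
  Gary to Pub1: 80 × 6 = 480
  Gary to Pub2: 5 × 9 = 45
Total cost = 1005.
Lodi ships 100 of its 100, leaving 0.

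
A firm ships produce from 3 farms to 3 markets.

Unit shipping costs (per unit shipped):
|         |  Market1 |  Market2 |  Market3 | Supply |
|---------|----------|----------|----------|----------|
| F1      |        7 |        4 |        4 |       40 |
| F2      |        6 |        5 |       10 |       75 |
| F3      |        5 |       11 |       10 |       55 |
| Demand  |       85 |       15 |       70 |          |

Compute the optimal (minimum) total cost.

990

Optimal allocation:
  F1 to Market3: 40 × 4 = 160
  F2 to Market1: 30 × 6 = 180
  F2 to Market2: 15 × 5 = 75
  F2 to Market3: 30 × 10 = 300
  F3 to Market1: 55 × 5 = 275
Total = 160 + 180 + 75 + 300 + 275 = 990.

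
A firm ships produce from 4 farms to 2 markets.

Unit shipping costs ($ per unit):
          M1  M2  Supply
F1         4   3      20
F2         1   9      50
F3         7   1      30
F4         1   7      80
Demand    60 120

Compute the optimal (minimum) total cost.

640

Optimal allocation:
  F1 to M2: 20 × $3 = $60
  F2 to M1: 50 × $1 = $50
  F3 to M2: 30 × $1 = $30
  F4 to M1: 10 × $1 = $10
  F4 to M2: 70 × $7 = $490
Total = 60 + 50 + 30 + 10 + 490 = $640.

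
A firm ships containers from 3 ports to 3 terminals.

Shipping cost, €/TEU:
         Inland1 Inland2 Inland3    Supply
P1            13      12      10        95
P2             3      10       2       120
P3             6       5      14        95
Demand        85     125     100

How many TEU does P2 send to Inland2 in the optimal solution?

The minimum-cost plan:
  P1→Inland2: 30 TEU
  P1→Inland3: 65 TEU
  P2→Inland1: 85 TEU
  P2→Inland3: 35 TEU
  P3→Inland2: 95 TEU
Total cost = €1810.
The route P2→Inland2 is not used.

0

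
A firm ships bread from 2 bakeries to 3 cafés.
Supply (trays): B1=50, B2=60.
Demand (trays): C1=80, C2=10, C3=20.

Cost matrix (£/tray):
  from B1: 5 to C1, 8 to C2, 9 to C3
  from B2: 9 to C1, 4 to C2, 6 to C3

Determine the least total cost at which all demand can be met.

680

A cheapest plan:
  B1->C1: 50 × £5 = £250
  B2->C1: 30 × £9 = £270
  B2->C2: 10 × £4 = £40
  B2->C3: 20 × £6 = £120
Total = 250 + 270 + 40 + 120 = £680.
(Supply check: B1 ships 50; B2 ships 60.)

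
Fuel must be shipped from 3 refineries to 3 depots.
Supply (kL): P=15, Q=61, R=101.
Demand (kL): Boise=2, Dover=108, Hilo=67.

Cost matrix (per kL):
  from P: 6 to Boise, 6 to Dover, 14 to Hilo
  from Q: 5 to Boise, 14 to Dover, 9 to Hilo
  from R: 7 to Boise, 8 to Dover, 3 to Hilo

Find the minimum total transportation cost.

1399

One minimum-cost allocation:
  P→Dover: 15 × 6 = 90
  Q→Boise: 2 × 5 = 10
  Q→Hilo: 59 × 9 = 531
  R→Dover: 93 × 8 = 744
  R→Hilo: 8 × 3 = 24
Total = 90 + 10 + 531 + 744 + 24 = 1399.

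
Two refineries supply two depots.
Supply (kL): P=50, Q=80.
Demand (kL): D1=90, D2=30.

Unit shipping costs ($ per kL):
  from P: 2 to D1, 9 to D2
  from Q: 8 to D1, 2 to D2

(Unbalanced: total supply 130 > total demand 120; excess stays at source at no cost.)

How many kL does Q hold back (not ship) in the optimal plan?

10

Minimum-cost shipments:
  P to D1: 50 kL
  Q to D1: 40 kL
  Q to D2: 30 kL
Total cost = $480.
Q ships 70 of its 80, leaving 10.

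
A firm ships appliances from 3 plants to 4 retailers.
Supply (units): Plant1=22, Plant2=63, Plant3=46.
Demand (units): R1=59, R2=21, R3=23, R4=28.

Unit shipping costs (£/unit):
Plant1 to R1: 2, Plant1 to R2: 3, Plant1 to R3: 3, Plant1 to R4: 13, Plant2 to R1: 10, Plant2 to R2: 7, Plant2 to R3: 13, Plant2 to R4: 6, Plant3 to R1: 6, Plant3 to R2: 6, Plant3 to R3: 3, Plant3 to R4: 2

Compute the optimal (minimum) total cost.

706

Optimal allocation:
  Plant1→R1: 22 × £2 = £44
  Plant2→R1: 37 × £10 = £370
  Plant2→R2: 21 × £7 = £147
  Plant2→R4: 5 × £6 = £30
  Plant3→R3: 23 × £3 = £69
  Plant3→R4: 23 × £2 = £46
Total = 44 + 370 + 147 + 30 + 69 + 46 = £706.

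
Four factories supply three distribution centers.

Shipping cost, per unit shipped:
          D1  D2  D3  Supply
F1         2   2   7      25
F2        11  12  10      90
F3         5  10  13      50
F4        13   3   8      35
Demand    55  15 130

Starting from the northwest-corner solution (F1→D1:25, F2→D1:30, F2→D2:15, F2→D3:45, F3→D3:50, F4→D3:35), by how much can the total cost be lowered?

Current plan cost = 25·2 + 30·11 + 15·12 + 45·10 + 50·13 + 35·8 = 1940.
Optimal plan:
  F1->D1: 5 × 2 = 10
  F1->D2: 15 × 2 = 30
  F1->D3: 5 × 7 = 35
  F2->D3: 90 × 10 = 900
  F3->D1: 50 × 5 = 250
  F4->D3: 35 × 8 = 280
Optimal cost = 1505.
Saving = 1940 − 1505 = 435.

435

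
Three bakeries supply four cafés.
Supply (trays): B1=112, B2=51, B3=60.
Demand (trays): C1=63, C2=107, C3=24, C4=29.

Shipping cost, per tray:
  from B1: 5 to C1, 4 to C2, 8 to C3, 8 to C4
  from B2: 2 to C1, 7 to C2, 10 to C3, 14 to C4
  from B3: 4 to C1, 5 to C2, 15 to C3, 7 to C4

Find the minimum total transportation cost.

A cheapest plan:
  B1 to C2: 88 × 4 = 352
  B1 to C3: 24 × 8 = 192
  B2 to C1: 51 × 2 = 102
  B3 to C1: 12 × 4 = 48
  B3 to C2: 19 × 5 = 95
  B3 to C4: 29 × 7 = 203
Total = 352 + 192 + 102 + 48 + 95 + 203 = 992.

992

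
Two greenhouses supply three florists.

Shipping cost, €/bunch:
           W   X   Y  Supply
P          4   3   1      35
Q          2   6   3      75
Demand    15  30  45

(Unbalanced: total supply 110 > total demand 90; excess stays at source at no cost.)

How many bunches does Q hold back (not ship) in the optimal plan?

Minimum-cost shipments:
  P→X: 30 × €3 = €90
  P→Y: 5 × €1 = €5
  Q→W: 15 × €2 = €30
  Q→Y: 40 × €3 = €120
Total cost = €245.
Q ships 55 of its 75, leaving 20.

20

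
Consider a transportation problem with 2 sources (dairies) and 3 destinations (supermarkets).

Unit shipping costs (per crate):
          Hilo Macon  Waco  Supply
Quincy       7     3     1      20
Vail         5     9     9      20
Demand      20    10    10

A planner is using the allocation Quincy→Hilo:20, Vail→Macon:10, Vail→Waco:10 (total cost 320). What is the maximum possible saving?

Current plan cost = 20·7 + 10·9 + 10·9 = 320.
Optimal plan:
  Quincy–Macon: 10 × 3 = 30
  Quincy–Waco: 10 × 1 = 10
  Vail–Hilo: 20 × 5 = 100
Optimal cost = 140.
Saving = 320 − 140 = 180.

180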